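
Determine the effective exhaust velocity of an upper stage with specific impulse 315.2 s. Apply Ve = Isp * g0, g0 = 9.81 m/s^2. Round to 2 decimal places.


Step 1: Ve = Isp * g0 = 315.2 * 9.81
Step 2: Ve = 3092.11 m/s

3092.11


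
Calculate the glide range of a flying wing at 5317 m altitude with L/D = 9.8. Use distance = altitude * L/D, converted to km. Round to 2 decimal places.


Step 1: Glide distance = altitude * L/D = 5317 * 9.8 = 52106.6 m
Step 2: Convert to km: 52106.6 / 1000 = 52.11 km

52.11


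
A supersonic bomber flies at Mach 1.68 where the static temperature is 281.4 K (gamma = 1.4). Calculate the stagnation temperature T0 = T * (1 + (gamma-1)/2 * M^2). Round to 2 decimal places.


Step 1: (gamma-1)/2 = 0.2
Step 2: M^2 = 2.8224
Step 3: 1 + 0.2 * 2.8224 = 1.56448
Step 4: T0 = 281.4 * 1.56448 = 440.24 K

440.24


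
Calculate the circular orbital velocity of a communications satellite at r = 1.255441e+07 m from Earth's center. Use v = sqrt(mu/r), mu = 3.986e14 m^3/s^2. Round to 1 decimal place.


Step 1: mu / r = 3.986e14 / 1.255441e+07 = 31749799.4729
Step 2: v = sqrt(31749799.4729) = 5634.7 m/s

5634.7


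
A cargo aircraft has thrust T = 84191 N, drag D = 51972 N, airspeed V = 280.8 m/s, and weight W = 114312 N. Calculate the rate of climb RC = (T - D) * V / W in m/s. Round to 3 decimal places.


Step 1: Excess thrust = T - D = 84191 - 51972 = 32219 N
Step 2: Excess power = 32219 * 280.8 = 9047095.2 W
Step 3: RC = 9047095.2 / 114312 = 79.144 m/s

79.144


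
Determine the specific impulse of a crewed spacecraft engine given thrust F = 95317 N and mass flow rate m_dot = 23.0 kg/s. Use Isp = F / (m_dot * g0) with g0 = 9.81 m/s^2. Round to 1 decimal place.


Step 1: m_dot * g0 = 23.0 * 9.81 = 225.63
Step 2: Isp = 95317 / 225.63 = 422.4 s

422.4


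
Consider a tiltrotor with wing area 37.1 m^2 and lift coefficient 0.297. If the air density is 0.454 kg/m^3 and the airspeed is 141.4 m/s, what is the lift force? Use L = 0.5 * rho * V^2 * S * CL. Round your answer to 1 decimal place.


Step 1: Calculate dynamic pressure q = 0.5 * 0.454 * 141.4^2 = 0.5 * 0.454 * 19993.96 = 4538.6289 Pa
Step 2: Multiply by wing area and lift coefficient: L = 4538.6289 * 37.1 * 0.297
Step 3: L = 168383.1329 * 0.297 = 50009.8 N

50009.8


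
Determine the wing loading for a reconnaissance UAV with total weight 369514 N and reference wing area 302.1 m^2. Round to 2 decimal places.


Step 1: Wing loading = W / S = 369514 / 302.1
Step 2: Wing loading = 1223.15 N/m^2

1223.15


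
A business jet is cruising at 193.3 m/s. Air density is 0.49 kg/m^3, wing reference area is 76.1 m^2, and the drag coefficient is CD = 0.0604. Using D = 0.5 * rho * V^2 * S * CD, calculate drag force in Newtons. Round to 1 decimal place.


Step 1: Dynamic pressure q = 0.5 * 0.49 * 193.3^2 = 9154.3981 Pa
Step 2: Drag D = q * S * CD = 9154.3981 * 76.1 * 0.0604
Step 3: D = 42077.6 N

42077.6


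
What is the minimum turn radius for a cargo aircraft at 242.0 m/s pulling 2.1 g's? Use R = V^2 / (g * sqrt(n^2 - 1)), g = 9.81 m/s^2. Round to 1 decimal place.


Step 1: V^2 = 242.0^2 = 58564.0
Step 2: n^2 - 1 = 2.1^2 - 1 = 3.41
Step 3: sqrt(3.41) = 1.846619
Step 4: R = 58564.0 / (9.81 * 1.846619) = 3232.8 m

3232.8


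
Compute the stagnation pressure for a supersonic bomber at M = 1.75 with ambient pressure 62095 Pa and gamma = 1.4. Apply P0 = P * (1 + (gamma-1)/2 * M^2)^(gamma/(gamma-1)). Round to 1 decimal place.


Step 1: (gamma-1)/2 * M^2 = 0.2 * 3.0625 = 0.6125
Step 2: 1 + 0.6125 = 1.6125
Step 3: Exponent gamma/(gamma-1) = 3.5
Step 4: P0 = 62095 * 1.6125^3.5 = 330602.1 Pa

330602.1


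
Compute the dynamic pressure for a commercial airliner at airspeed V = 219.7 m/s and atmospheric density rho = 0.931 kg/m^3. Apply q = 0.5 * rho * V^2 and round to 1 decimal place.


Step 1: V^2 = 219.7^2 = 48268.09
Step 2: q = 0.5 * 0.931 * 48268.09
Step 3: q = 22468.8 Pa

22468.8


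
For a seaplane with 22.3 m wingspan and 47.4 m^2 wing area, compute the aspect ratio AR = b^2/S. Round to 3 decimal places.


Step 1: b^2 = 22.3^2 = 497.29
Step 2: AR = 497.29 / 47.4 = 10.491

10.491


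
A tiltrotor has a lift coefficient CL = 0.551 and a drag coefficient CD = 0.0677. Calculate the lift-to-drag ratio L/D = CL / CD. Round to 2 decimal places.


Step 1: L/D = CL / CD = 0.551 / 0.0677
Step 2: L/D = 8.14

8.14


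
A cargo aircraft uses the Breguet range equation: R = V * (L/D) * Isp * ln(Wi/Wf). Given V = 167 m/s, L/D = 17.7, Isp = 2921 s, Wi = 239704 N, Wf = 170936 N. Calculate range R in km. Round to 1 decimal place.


Step 1: Coefficient = V * (L/D) * Isp = 167 * 17.7 * 2921 = 8634183.9 m
Step 2: Wi/Wf = 239704 / 170936 = 1.402303
Step 3: ln(1.402303) = 0.338116
Step 4: R = 8634183.9 * 0.338116 = 2919352.4 m = 2919.4 km

2919.4


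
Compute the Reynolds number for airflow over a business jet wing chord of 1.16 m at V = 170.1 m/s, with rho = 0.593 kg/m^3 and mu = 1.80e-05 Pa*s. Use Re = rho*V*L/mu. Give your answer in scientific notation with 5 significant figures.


Step 1: Numerator = rho * V * L = 0.593 * 170.1 * 1.16 = 117.008388
Step 2: Re = 117.008388 / 1.80e-05
Step 3: Re = 6.5005e+06

6.5005e+06


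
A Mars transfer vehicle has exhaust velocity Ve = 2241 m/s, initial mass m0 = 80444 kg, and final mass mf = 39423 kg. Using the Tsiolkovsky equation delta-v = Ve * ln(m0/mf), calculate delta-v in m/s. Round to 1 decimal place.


Step 1: Mass ratio m0/mf = 80444 / 39423 = 2.040535
Step 2: ln(2.040535) = 0.713212
Step 3: delta-v = 2241 * 0.713212 = 1598.3 m/s

1598.3


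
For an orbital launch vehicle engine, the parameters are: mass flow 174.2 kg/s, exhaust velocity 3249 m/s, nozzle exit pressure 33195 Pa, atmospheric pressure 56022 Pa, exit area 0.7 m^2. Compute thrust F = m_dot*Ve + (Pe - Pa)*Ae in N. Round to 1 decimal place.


Step 1: Momentum thrust = m_dot * Ve = 174.2 * 3249 = 565975.8 N
Step 2: Pressure thrust = (Pe - Pa) * Ae = (33195 - 56022) * 0.7 = -15978.9 N
Step 3: Total thrust F = 565975.8 + -15978.9 = 549996.9 N

549996.9


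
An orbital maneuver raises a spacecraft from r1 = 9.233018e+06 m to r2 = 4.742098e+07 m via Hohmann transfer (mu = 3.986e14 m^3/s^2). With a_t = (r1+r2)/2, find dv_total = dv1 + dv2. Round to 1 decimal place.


Step 1: Transfer semi-major axis a_t = (9.233018e+06 + 4.742098e+07) / 2 = 2.832700e+07 m
Step 2: v1 (circular at r1) = sqrt(mu/r1) = 6570.48 m/s
Step 3: v_t1 = sqrt(mu*(2/r1 - 1/a_t)) = 8501.23 m/s
Step 4: dv1 = |8501.23 - 6570.48| = 1930.75 m/s
Step 5: v2 (circular at r2) = 2899.23 m/s, v_t2 = 1655.22 m/s
Step 6: dv2 = |2899.23 - 1655.22| = 1244.02 m/s
Step 7: Total delta-v = 1930.75 + 1244.02 = 3174.8 m/s

3174.8


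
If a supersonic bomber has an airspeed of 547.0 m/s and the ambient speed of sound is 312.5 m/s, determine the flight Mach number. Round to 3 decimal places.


Step 1: M = V / a = 547.0 / 312.5
Step 2: M = 1.750

1.750


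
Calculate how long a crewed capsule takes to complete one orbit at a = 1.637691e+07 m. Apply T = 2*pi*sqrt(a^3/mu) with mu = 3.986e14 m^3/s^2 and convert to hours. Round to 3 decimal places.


Step 1: a^3 / mu = 4.392339e+21 / 3.986e14 = 1.101942e+07
Step 2: sqrt(1.101942e+07) = 3319.5506 s
Step 3: T = 2*pi * 3319.5506 = 20857.35 s
Step 4: T in hours = 20857.35 / 3600 = 5.794 hours

5.794


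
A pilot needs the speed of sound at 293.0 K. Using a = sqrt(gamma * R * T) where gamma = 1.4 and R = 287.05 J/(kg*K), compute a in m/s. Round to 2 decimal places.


Step 1: gamma * R * T = 1.4 * 287.05 * 293.0 = 117747.91
Step 2: a = sqrt(117747.91) = 343.14 m/s

343.14


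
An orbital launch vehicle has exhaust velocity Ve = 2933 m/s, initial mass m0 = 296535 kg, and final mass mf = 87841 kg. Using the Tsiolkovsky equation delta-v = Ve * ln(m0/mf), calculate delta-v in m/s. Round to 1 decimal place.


Step 1: Mass ratio m0/mf = 296535 / 87841 = 3.375815
Step 2: ln(3.375815) = 1.216637
Step 3: delta-v = 2933 * 1.216637 = 3568.4 m/s

3568.4


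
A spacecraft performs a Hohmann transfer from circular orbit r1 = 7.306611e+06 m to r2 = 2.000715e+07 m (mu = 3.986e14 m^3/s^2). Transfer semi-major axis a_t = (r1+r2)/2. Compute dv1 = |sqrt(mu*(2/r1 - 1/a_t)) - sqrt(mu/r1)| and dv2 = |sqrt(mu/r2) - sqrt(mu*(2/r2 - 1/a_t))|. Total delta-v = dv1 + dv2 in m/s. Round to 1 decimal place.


Step 1: Transfer semi-major axis a_t = (7.306611e+06 + 2.000715e+07) / 2 = 1.365688e+07 m
Step 2: v1 (circular at r1) = sqrt(mu/r1) = 7386.02 m/s
Step 3: v_t1 = sqrt(mu*(2/r1 - 1/a_t)) = 8939.79 m/s
Step 4: dv1 = |8939.79 - 7386.02| = 1553.77 m/s
Step 5: v2 (circular at r2) = 4463.51 m/s, v_t2 = 3264.81 m/s
Step 6: dv2 = |4463.51 - 3264.81| = 1198.69 m/s
Step 7: Total delta-v = 1553.77 + 1198.69 = 2752.5 m/s

2752.5


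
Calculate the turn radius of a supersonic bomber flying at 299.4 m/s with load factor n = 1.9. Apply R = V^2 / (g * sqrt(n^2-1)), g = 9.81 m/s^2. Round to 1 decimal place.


Step 1: V^2 = 299.4^2 = 89640.36
Step 2: n^2 - 1 = 1.9^2 - 1 = 2.61
Step 3: sqrt(2.61) = 1.615549
Step 4: R = 89640.36 / (9.81 * 1.615549) = 5656.1 m

5656.1


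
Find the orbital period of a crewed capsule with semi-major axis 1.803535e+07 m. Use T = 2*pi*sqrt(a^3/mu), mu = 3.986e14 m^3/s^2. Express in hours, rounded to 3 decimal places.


Step 1: a^3 / mu = 5.866428e+21 / 3.986e14 = 1.471758e+07
Step 2: sqrt(1.471758e+07) = 3836.3499 s
Step 3: T = 2*pi * 3836.3499 = 24104.5 s
Step 4: T in hours = 24104.5 / 3600 = 6.696 hours

6.696


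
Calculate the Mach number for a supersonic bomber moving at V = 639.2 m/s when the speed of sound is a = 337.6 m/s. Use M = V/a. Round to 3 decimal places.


Step 1: M = V / a = 639.2 / 337.6
Step 2: M = 1.893

1.893


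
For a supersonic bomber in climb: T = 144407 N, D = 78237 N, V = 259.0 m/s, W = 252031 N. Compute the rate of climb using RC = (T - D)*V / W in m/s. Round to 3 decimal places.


Step 1: Excess thrust = T - D = 144407 - 78237 = 66170 N
Step 2: Excess power = 66170 * 259.0 = 17138030.0 W
Step 3: RC = 17138030.0 / 252031 = 68.000 m/s

68.000


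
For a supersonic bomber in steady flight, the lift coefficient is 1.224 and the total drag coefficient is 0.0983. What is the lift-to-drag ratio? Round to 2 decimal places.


Step 1: L/D = CL / CD = 1.224 / 0.0983
Step 2: L/D = 12.45

12.45


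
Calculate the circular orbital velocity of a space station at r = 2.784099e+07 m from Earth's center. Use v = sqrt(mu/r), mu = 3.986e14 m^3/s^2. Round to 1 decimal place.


Step 1: mu / r = 3.986e14 / 2.784099e+07 = 14317019.6175
Step 2: v = sqrt(14317019.6175) = 3783.8 m/s

3783.8


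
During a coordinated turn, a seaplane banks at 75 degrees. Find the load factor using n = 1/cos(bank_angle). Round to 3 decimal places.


Step 1: Convert 75 degrees to radians = 1.308997
Step 2: cos(75 deg) = 0.258819
Step 3: n = 1 / 0.258819 = 3.864

3.864


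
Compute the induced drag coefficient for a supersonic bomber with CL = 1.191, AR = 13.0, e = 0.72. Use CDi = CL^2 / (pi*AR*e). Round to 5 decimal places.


Step 1: CL^2 = 1.191^2 = 1.418481
Step 2: pi * AR * e = 3.14159 * 13.0 * 0.72 = 29.405307
Step 3: CDi = 1.418481 / 29.405307 = 0.04824

0.04824


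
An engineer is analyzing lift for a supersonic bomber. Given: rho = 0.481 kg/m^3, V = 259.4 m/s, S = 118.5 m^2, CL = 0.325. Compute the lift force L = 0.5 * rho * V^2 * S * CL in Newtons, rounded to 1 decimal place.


Step 1: Calculate dynamic pressure q = 0.5 * 0.481 * 259.4^2 = 0.5 * 0.481 * 67288.36 = 16182.8506 Pa
Step 2: Multiply by wing area and lift coefficient: L = 16182.8506 * 118.5 * 0.325
Step 3: L = 1917667.7937 * 0.325 = 623242.0 N

623242.0


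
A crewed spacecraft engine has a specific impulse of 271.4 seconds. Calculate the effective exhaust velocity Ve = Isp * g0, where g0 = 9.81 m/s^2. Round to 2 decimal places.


Step 1: Ve = Isp * g0 = 271.4 * 9.81
Step 2: Ve = 2662.43 m/s

2662.43


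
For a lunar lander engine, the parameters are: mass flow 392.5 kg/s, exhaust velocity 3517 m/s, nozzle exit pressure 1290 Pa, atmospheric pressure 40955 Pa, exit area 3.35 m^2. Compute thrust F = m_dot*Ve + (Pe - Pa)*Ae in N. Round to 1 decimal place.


Step 1: Momentum thrust = m_dot * Ve = 392.5 * 3517 = 1380422.5 N
Step 2: Pressure thrust = (Pe - Pa) * Ae = (1290 - 40955) * 3.35 = -132877.75 N
Step 3: Total thrust F = 1380422.5 + -132877.75 = 1247544.8 N

1247544.8


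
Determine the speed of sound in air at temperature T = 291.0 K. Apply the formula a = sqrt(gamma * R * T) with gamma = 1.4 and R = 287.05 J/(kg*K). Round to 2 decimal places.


Step 1: gamma * R * T = 1.4 * 287.05 * 291.0 = 116944.17
Step 2: a = sqrt(116944.17) = 341.97 m/s

341.97


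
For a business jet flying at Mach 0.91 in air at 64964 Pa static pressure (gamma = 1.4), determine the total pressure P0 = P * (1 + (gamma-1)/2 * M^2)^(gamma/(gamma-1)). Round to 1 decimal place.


Step 1: (gamma-1)/2 * M^2 = 0.2 * 0.8281 = 0.16562
Step 2: 1 + 0.16562 = 1.16562
Step 3: Exponent gamma/(gamma-1) = 3.5
Step 4: P0 = 64964 * 1.16562^3.5 = 111076.5 Pa

111076.5


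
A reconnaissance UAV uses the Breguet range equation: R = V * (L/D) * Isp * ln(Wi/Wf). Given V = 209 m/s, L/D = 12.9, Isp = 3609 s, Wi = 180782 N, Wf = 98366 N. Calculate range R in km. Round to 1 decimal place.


Step 1: Coefficient = V * (L/D) * Isp = 209 * 12.9 * 3609 = 9730224.9 m
Step 2: Wi/Wf = 180782 / 98366 = 1.83785
Step 3: ln(1.83785) = 0.608597
Step 4: R = 9730224.9 * 0.608597 = 5921782.5 m = 5921.8 km

5921.8


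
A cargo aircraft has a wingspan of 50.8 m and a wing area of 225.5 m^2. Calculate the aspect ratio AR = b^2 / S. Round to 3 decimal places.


Step 1: b^2 = 50.8^2 = 2580.64
Step 2: AR = 2580.64 / 225.5 = 11.444

11.444


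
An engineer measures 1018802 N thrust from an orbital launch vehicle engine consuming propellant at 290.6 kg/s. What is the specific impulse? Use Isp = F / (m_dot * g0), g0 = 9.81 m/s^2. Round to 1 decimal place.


Step 1: m_dot * g0 = 290.6 * 9.81 = 2850.79
Step 2: Isp = 1018802 / 2850.79 = 357.4 s

357.4


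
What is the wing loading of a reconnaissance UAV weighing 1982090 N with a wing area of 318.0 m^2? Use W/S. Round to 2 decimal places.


Step 1: Wing loading = W / S = 1982090 / 318.0
Step 2: Wing loading = 6232.99 N/m^2

6232.99


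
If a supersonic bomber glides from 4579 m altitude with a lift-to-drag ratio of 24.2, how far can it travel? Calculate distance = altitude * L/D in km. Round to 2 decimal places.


Step 1: Glide distance = altitude * L/D = 4579 * 24.2 = 110811.8 m
Step 2: Convert to km: 110811.8 / 1000 = 110.81 km

110.81


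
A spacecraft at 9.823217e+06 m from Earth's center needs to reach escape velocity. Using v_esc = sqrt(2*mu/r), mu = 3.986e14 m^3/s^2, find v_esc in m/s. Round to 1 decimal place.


Step 1: 2*mu/r = 2 * 3.986e14 / 9.823217e+06 = 81154676.7215
Step 2: v_esc = sqrt(81154676.7215) = 9008.6 m/s

9008.6


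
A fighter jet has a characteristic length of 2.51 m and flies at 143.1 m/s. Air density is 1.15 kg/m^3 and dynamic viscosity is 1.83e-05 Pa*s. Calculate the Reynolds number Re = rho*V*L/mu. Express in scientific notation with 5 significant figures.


Step 1: Numerator = rho * V * L = 1.15 * 143.1 * 2.51 = 413.05815
Step 2: Re = 413.05815 / 1.83e-05
Step 3: Re = 2.2571e+07

2.2571e+07


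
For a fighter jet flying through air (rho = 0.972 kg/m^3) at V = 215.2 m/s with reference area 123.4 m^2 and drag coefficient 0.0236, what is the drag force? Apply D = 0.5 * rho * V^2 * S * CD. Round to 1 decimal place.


Step 1: Dynamic pressure q = 0.5 * 0.972 * 215.2^2 = 22507.1654 Pa
Step 2: Drag D = q * S * CD = 22507.1654 * 123.4 * 0.0236
Step 3: D = 65546.3 N

65546.3


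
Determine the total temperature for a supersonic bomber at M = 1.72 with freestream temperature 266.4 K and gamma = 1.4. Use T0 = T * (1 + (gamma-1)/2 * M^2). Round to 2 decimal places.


Step 1: (gamma-1)/2 = 0.2
Step 2: M^2 = 2.9584
Step 3: 1 + 0.2 * 2.9584 = 1.59168
Step 4: T0 = 266.4 * 1.59168 = 424.02 K

424.02


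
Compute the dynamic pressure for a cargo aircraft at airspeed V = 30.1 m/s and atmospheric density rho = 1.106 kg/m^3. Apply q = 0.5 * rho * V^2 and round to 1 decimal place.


Step 1: V^2 = 30.1^2 = 906.01
Step 2: q = 0.5 * 1.106 * 906.01
Step 3: q = 501.0 Pa

501.0


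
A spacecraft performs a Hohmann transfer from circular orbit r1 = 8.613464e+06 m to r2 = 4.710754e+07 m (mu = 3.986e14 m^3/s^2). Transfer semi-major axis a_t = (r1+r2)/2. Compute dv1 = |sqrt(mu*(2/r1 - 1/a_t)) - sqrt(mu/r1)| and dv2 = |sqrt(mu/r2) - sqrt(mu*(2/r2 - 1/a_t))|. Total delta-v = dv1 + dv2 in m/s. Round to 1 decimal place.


Step 1: Transfer semi-major axis a_t = (8.613464e+06 + 4.710754e+07) / 2 = 2.786050e+07 m
Step 2: v1 (circular at r1) = sqrt(mu/r1) = 6802.68 m/s
Step 3: v_t1 = sqrt(mu*(2/r1 - 1/a_t)) = 8845.66 m/s
Step 4: dv1 = |8845.66 - 6802.68| = 2042.99 m/s
Step 5: v2 (circular at r2) = 2908.86 m/s, v_t2 = 1617.4 m/s
Step 6: dv2 = |2908.86 - 1617.4| = 1291.46 m/s
Step 7: Total delta-v = 2042.99 + 1291.46 = 3334.5 m/s

3334.5


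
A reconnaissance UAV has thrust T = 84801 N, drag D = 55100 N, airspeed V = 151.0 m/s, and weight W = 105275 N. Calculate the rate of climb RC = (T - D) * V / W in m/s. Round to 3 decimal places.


Step 1: Excess thrust = T - D = 84801 - 55100 = 29701 N
Step 2: Excess power = 29701 * 151.0 = 4484851.0 W
Step 3: RC = 4484851.0 / 105275 = 42.601 m/s

42.601


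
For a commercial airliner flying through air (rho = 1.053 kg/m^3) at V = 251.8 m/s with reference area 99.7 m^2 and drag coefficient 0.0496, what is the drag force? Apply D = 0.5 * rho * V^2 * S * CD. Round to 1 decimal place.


Step 1: Dynamic pressure q = 0.5 * 1.053 * 251.8^2 = 33381.8059 Pa
Step 2: Drag D = q * S * CD = 33381.8059 * 99.7 * 0.0496
Step 3: D = 165077.0 N

165077.0


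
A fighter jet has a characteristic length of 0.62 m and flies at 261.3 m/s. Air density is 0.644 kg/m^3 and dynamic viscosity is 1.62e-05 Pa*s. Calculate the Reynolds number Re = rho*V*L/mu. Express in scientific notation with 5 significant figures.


Step 1: Numerator = rho * V * L = 0.644 * 261.3 * 0.62 = 104.331864
Step 2: Re = 104.331864 / 1.62e-05
Step 3: Re = 6.4402e+06

6.4402e+06


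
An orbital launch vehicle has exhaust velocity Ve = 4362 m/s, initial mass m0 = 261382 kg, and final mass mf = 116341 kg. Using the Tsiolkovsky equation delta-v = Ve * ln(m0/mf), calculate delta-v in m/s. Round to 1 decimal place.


Step 1: Mass ratio m0/mf = 261382 / 116341 = 2.246689
Step 2: ln(2.246689) = 0.809457
Step 3: delta-v = 4362 * 0.809457 = 3530.9 m/s

3530.9


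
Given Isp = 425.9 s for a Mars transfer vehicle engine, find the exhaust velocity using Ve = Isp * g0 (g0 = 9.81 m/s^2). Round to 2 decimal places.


Step 1: Ve = Isp * g0 = 425.9 * 9.81
Step 2: Ve = 4178.08 m/s

4178.08


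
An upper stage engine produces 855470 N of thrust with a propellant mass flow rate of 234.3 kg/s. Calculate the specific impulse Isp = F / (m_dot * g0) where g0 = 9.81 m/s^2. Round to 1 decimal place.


Step 1: m_dot * g0 = 234.3 * 9.81 = 2298.48
Step 2: Isp = 855470 / 2298.48 = 372.2 s

372.2


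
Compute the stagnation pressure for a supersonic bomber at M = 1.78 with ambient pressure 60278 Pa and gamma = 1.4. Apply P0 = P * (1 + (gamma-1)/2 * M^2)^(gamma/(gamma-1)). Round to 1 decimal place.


Step 1: (gamma-1)/2 * M^2 = 0.2 * 3.1684 = 0.63368
Step 2: 1 + 0.63368 = 1.63368
Step 3: Exponent gamma/(gamma-1) = 3.5
Step 4: P0 = 60278 * 1.63368^3.5 = 335925.8 Pa

335925.8


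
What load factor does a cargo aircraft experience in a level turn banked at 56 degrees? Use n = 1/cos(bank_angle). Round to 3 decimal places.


Step 1: Convert 56 degrees to radians = 0.977384
Step 2: cos(56 deg) = 0.559193
Step 3: n = 1 / 0.559193 = 1.788

1.788


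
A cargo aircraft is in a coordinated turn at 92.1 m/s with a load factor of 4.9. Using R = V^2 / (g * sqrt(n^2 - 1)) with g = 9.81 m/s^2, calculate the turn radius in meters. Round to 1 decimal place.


Step 1: V^2 = 92.1^2 = 8482.41
Step 2: n^2 - 1 = 4.9^2 - 1 = 23.01
Step 3: sqrt(23.01) = 4.796874
Step 4: R = 8482.41 / (9.81 * 4.796874) = 180.3 m

180.3


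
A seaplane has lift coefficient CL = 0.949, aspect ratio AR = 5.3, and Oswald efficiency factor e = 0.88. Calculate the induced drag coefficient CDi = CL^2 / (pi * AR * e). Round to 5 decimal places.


Step 1: CL^2 = 0.949^2 = 0.900601
Step 2: pi * AR * e = 3.14159 * 5.3 * 0.88 = 14.652388
Step 3: CDi = 0.900601 / 14.652388 = 0.06146

0.06146


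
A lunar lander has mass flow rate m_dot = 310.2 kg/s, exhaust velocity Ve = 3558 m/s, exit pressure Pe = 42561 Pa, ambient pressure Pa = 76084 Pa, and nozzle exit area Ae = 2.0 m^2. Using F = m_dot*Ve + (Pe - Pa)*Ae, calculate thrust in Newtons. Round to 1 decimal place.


Step 1: Momentum thrust = m_dot * Ve = 310.2 * 3558 = 1103691.6 N
Step 2: Pressure thrust = (Pe - Pa) * Ae = (42561 - 76084) * 2.0 = -67046.0 N
Step 3: Total thrust F = 1103691.6 + -67046.0 = 1036645.6 N

1036645.6


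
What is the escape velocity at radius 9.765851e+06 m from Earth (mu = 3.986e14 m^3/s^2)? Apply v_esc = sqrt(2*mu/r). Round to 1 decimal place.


Step 1: 2*mu/r = 2 * 3.986e14 / 9.765851e+06 = 81631390.8537
Step 2: v_esc = sqrt(81631390.8537) = 9035.0 m/s

9035.0


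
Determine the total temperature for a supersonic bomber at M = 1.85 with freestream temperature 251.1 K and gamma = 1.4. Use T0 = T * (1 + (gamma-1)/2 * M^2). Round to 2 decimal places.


Step 1: (gamma-1)/2 = 0.2
Step 2: M^2 = 3.4225
Step 3: 1 + 0.2 * 3.4225 = 1.6845
Step 4: T0 = 251.1 * 1.6845 = 422.98 K

422.98


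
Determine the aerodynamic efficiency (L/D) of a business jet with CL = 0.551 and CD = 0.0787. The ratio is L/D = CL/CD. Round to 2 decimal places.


Step 1: L/D = CL / CD = 0.551 / 0.0787
Step 2: L/D = 7.00

7.00


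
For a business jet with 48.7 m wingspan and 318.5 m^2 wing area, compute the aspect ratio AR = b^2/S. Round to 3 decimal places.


Step 1: b^2 = 48.7^2 = 2371.69
Step 2: AR = 2371.69 / 318.5 = 7.446

7.446


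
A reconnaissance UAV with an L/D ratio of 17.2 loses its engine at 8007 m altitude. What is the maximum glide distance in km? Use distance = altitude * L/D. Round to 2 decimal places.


Step 1: Glide distance = altitude * L/D = 8007 * 17.2 = 137720.4 m
Step 2: Convert to km: 137720.4 / 1000 = 137.72 km

137.72


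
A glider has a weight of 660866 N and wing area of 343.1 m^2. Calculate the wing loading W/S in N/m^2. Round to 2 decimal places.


Step 1: Wing loading = W / S = 660866 / 343.1
Step 2: Wing loading = 1926.16 N/m^2

1926.16


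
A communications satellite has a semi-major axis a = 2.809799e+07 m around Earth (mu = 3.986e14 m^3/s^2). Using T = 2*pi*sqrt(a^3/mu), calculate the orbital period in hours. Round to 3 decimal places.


Step 1: a^3 / mu = 2.218328e+22 / 3.986e14 = 5.565299e+07
Step 2: sqrt(5.565299e+07) = 7460.0929 s
Step 3: T = 2*pi * 7460.0929 = 46873.15 s
Step 4: T in hours = 46873.15 / 3600 = 13.020 hours

13.020


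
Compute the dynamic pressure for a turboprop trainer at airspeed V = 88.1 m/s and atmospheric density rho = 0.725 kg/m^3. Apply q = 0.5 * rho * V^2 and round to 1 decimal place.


Step 1: V^2 = 88.1^2 = 7761.61
Step 2: q = 0.5 * 0.725 * 7761.61
Step 3: q = 2813.6 Pa

2813.6


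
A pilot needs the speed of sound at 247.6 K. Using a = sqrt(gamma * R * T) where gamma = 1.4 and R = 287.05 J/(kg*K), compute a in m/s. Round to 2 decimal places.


Step 1: gamma * R * T = 1.4 * 287.05 * 247.6 = 99503.012
Step 2: a = sqrt(99503.012) = 315.44 m/s

315.44


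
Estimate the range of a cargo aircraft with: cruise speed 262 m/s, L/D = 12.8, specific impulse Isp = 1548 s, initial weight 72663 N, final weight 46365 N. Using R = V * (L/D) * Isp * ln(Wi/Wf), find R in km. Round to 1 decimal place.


Step 1: Coefficient = V * (L/D) * Isp = 262 * 12.8 * 1548 = 5191372.8 m
Step 2: Wi/Wf = 72663 / 46365 = 1.567195
Step 3: ln(1.567195) = 0.449287
Step 4: R = 5191372.8 * 0.449287 = 2332418.6 m = 2332.4 km

2332.4


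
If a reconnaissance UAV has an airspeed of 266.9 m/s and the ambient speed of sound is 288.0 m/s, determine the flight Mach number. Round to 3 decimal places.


Step 1: M = V / a = 266.9 / 288.0
Step 2: M = 0.927

0.927


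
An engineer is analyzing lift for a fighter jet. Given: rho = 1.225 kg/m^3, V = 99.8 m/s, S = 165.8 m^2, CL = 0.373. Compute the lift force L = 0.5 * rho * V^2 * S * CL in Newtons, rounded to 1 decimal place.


Step 1: Calculate dynamic pressure q = 0.5 * 1.225 * 99.8^2 = 0.5 * 1.225 * 9960.04 = 6100.5245 Pa
Step 2: Multiply by wing area and lift coefficient: L = 6100.5245 * 165.8 * 0.373
Step 3: L = 1011466.9621 * 0.373 = 377277.2 N

377277.2


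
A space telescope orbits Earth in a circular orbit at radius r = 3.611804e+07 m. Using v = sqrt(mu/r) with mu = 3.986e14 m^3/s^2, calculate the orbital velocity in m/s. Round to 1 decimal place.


Step 1: mu / r = 3.986e14 / 3.611804e+07 = 11036036.2855
Step 2: v = sqrt(11036036.2855) = 3322.1 m/s

3322.1


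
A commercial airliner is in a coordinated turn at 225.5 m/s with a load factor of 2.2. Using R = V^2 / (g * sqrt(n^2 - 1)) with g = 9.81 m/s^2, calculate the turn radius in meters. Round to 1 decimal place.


Step 1: V^2 = 225.5^2 = 50850.25
Step 2: n^2 - 1 = 2.2^2 - 1 = 3.84
Step 3: sqrt(3.84) = 1.959592
Step 4: R = 50850.25 / (9.81 * 1.959592) = 2645.2 m

2645.2


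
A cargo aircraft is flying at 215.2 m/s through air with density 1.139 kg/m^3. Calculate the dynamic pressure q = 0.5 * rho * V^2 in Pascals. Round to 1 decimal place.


Step 1: V^2 = 215.2^2 = 46311.04
Step 2: q = 0.5 * 1.139 * 46311.04
Step 3: q = 26374.1 Pa

26374.1


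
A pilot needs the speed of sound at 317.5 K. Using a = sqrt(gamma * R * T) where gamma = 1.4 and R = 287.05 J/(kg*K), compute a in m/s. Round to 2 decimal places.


Step 1: gamma * R * T = 1.4 * 287.05 * 317.5 = 127593.725
Step 2: a = sqrt(127593.725) = 357.20 m/s

357.20


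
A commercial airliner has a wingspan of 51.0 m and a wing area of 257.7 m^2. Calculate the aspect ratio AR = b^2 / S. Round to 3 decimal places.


Step 1: b^2 = 51.0^2 = 2601.0
Step 2: AR = 2601.0 / 257.7 = 10.093

10.093


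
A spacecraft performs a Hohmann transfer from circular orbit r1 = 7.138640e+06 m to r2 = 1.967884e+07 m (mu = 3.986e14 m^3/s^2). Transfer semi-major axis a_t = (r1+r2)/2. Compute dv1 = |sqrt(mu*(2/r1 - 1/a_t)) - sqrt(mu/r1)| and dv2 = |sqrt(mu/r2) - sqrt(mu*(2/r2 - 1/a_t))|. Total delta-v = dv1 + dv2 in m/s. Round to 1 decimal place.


Step 1: Transfer semi-major axis a_t = (7.138640e+06 + 1.967884e+07) / 2 = 1.340874e+07 m
Step 2: v1 (circular at r1) = sqrt(mu/r1) = 7472.41 m/s
Step 3: v_t1 = sqrt(mu*(2/r1 - 1/a_t)) = 9052.46 m/s
Step 4: dv1 = |9052.46 - 7472.41| = 1580.05 m/s
Step 5: v2 (circular at r2) = 4500.58 m/s, v_t2 = 3283.85 m/s
Step 6: dv2 = |4500.58 - 3283.85| = 1216.74 m/s
Step 7: Total delta-v = 1580.05 + 1216.74 = 2796.8 m/s

2796.8


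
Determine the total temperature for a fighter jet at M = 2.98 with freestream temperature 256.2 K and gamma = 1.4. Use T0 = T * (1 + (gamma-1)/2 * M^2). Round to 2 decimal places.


Step 1: (gamma-1)/2 = 0.2
Step 2: M^2 = 8.8804
Step 3: 1 + 0.2 * 8.8804 = 2.77608
Step 4: T0 = 256.2 * 2.77608 = 711.23 K

711.23


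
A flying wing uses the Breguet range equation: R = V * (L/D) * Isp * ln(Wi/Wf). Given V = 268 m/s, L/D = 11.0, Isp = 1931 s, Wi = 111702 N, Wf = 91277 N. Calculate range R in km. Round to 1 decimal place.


Step 1: Coefficient = V * (L/D) * Isp = 268 * 11.0 * 1931 = 5692588.0 m
Step 2: Wi/Wf = 111702 / 91277 = 1.223769
Step 3: ln(1.223769) = 0.201936
Step 4: R = 5692588.0 * 0.201936 = 1149537.2 m = 1149.5 km

1149.5


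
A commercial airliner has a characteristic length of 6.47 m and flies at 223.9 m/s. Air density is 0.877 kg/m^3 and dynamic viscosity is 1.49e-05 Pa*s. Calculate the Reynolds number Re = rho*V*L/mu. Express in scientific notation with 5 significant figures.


Step 1: Numerator = rho * V * L = 0.877 * 223.9 * 6.47 = 1270.451141
Step 2: Re = 1270.451141 / 1.49e-05
Step 3: Re = 8.5265e+07

8.5265e+07


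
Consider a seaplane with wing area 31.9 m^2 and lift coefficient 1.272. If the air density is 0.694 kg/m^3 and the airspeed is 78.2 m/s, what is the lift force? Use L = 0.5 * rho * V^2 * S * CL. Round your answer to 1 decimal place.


Step 1: Calculate dynamic pressure q = 0.5 * 0.694 * 78.2^2 = 0.5 * 0.694 * 6115.24 = 2121.9883 Pa
Step 2: Multiply by wing area and lift coefficient: L = 2121.9883 * 31.9 * 1.272
Step 3: L = 67691.4261 * 1.272 = 86103.5 N

86103.5


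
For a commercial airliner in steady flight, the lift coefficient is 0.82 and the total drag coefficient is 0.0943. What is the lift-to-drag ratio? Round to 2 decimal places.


Step 1: L/D = CL / CD = 0.82 / 0.0943
Step 2: L/D = 8.70

8.70


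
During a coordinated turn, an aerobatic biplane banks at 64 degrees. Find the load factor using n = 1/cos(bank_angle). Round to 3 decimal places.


Step 1: Convert 64 degrees to radians = 1.117011
Step 2: cos(64 deg) = 0.438371
Step 3: n = 1 / 0.438371 = 2.281

2.281


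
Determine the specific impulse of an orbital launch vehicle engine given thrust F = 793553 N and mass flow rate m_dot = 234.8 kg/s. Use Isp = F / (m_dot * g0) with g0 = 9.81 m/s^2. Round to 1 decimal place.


Step 1: m_dot * g0 = 234.8 * 9.81 = 2303.39
Step 2: Isp = 793553 / 2303.39 = 344.5 s

344.5


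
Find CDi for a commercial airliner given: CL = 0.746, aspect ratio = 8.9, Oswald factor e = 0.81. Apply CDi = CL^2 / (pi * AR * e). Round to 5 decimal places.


Step 1: CL^2 = 0.746^2 = 0.556516
Step 2: pi * AR * e = 3.14159 * 8.9 * 0.81 = 22.647741
Step 3: CDi = 0.556516 / 22.647741 = 0.02457

0.02457


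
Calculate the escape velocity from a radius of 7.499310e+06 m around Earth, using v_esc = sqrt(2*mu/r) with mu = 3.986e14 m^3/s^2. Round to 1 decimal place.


Step 1: 2*mu/r = 2 * 3.986e14 / 7.499310e+06 = 106303113.2197
Step 2: v_esc = sqrt(106303113.2197) = 10310.3 m/s

10310.3


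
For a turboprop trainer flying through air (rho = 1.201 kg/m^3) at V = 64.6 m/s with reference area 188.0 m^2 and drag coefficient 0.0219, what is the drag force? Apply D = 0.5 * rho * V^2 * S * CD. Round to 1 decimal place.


Step 1: Dynamic pressure q = 0.5 * 1.201 * 64.6^2 = 2505.9826 Pa
Step 2: Drag D = q * S * CD = 2505.9826 * 188.0 * 0.0219
Step 3: D = 10317.6 N

10317.6


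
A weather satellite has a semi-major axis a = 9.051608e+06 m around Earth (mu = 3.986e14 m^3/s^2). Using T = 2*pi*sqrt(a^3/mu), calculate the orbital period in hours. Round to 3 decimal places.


Step 1: a^3 / mu = 7.416128e+20 / 3.986e14 = 1.860544e+06
Step 2: sqrt(1.860544e+06) = 1364.0176 s
Step 3: T = 2*pi * 1364.0176 = 8570.38 s
Step 4: T in hours = 8570.38 / 3600 = 2.381 hours

2.381


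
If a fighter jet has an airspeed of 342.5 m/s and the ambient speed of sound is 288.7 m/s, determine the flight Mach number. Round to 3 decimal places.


Step 1: M = V / a = 342.5 / 288.7
Step 2: M = 1.186

1.186


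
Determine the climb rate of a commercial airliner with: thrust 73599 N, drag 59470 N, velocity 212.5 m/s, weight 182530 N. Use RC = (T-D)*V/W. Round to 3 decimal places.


Step 1: Excess thrust = T - D = 73599 - 59470 = 14129 N
Step 2: Excess power = 14129 * 212.5 = 3002412.5 W
Step 3: RC = 3002412.5 / 182530 = 16.449 m/s

16.449


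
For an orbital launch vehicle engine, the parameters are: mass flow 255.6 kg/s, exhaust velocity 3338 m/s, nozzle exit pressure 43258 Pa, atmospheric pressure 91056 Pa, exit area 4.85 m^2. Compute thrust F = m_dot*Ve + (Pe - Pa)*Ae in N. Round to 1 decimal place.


Step 1: Momentum thrust = m_dot * Ve = 255.6 * 3338 = 853192.8 N
Step 2: Pressure thrust = (Pe - Pa) * Ae = (43258 - 91056) * 4.85 = -231820.30 N
Step 3: Total thrust F = 853192.8 + -231820.30 = 621372.5 N

621372.5


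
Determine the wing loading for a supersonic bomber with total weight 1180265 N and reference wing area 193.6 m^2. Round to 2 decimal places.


Step 1: Wing loading = W / S = 1180265 / 193.6
Step 2: Wing loading = 6096.41 N/m^2

6096.41


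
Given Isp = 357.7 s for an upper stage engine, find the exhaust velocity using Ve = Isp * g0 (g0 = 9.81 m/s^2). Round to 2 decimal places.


Step 1: Ve = Isp * g0 = 357.7 * 9.81
Step 2: Ve = 3509.04 m/s

3509.04


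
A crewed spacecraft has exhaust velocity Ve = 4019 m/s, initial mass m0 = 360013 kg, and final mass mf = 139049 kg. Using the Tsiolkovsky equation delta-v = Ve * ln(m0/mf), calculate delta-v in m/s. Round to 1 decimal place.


Step 1: Mass ratio m0/mf = 360013 / 139049 = 2.589109
Step 2: ln(2.589109) = 0.951314
Step 3: delta-v = 4019 * 0.951314 = 3823.3 m/s

3823.3


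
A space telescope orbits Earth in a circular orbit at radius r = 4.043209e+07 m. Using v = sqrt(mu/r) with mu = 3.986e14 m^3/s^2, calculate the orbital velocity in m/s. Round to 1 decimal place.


Step 1: mu / r = 3.986e14 / 4.043209e+07 = 9858505.9541
Step 2: v = sqrt(9858505.9541) = 3139.8 m/s

3139.8


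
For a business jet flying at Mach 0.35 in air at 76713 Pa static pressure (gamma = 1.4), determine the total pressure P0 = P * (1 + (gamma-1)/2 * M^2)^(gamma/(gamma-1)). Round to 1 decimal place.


Step 1: (gamma-1)/2 * M^2 = 0.2 * 0.1225 = 0.0245
Step 2: 1 + 0.0245 = 1.0245
Step 3: Exponent gamma/(gamma-1) = 3.5
Step 4: P0 = 76713 * 1.0245^3.5 = 83495.1 Pa

83495.1


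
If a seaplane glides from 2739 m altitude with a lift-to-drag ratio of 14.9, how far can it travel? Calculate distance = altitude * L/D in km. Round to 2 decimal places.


Step 1: Glide distance = altitude * L/D = 2739 * 14.9 = 40811.1 m
Step 2: Convert to km: 40811.1 / 1000 = 40.81 km

40.81


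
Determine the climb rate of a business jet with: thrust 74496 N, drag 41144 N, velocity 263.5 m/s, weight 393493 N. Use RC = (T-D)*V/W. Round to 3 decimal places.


Step 1: Excess thrust = T - D = 74496 - 41144 = 33352 N
Step 2: Excess power = 33352 * 263.5 = 8788252.0 W
Step 3: RC = 8788252.0 / 393493 = 22.334 m/s

22.334


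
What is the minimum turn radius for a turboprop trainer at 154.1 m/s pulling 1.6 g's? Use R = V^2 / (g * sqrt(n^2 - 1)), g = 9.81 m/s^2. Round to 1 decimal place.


Step 1: V^2 = 154.1^2 = 23746.81
Step 2: n^2 - 1 = 1.6^2 - 1 = 1.56
Step 3: sqrt(1.56) = 1.249
Step 4: R = 23746.81 / (9.81 * 1.249) = 1938.1 m

1938.1


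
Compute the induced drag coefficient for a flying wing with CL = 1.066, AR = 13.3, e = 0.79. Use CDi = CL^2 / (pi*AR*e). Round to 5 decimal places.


Step 1: CL^2 = 1.066^2 = 1.136356
Step 2: pi * AR * e = 3.14159 * 13.3 * 0.79 = 33.008714
Step 3: CDi = 1.136356 / 33.008714 = 0.03443

0.03443


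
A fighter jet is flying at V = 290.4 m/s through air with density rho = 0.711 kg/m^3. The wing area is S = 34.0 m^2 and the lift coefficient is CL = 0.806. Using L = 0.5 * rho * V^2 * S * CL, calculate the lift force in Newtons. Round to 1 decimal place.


Step 1: Calculate dynamic pressure q = 0.5 * 0.711 * 290.4^2 = 0.5 * 0.711 * 84332.16 = 29980.0829 Pa
Step 2: Multiply by wing area and lift coefficient: L = 29980.0829 * 34.0 * 0.806
Step 3: L = 1019322.8179 * 0.806 = 821574.2 N

821574.2


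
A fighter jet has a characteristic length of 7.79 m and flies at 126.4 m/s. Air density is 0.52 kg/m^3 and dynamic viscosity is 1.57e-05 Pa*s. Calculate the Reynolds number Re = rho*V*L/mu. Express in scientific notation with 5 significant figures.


Step 1: Numerator = rho * V * L = 0.52 * 126.4 * 7.79 = 512.02112
Step 2: Re = 512.02112 / 1.57e-05
Step 3: Re = 3.2613e+07

3.2613e+07


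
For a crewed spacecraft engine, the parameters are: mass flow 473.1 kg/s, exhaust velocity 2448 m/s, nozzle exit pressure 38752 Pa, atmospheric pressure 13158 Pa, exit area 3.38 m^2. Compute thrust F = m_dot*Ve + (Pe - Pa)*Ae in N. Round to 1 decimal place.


Step 1: Momentum thrust = m_dot * Ve = 473.1 * 2448 = 1158148.8 N
Step 2: Pressure thrust = (Pe - Pa) * Ae = (38752 - 13158) * 3.38 = 86507.72 N
Step 3: Total thrust F = 1158148.8 + 86507.72 = 1244656.5 N

1244656.5


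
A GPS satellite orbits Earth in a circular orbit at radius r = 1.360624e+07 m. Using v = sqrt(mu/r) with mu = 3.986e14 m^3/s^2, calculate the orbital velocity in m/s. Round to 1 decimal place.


Step 1: mu / r = 3.986e14 / 1.360624e+07 = 29295382.1188
Step 2: v = sqrt(29295382.1188) = 5412.5 m/s

5412.5


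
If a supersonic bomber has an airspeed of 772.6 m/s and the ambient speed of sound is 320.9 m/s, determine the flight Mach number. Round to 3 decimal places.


Step 1: M = V / a = 772.6 / 320.9
Step 2: M = 2.408

2.408


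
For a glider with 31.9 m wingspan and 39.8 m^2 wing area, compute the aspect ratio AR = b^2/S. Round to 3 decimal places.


Step 1: b^2 = 31.9^2 = 1017.61
Step 2: AR = 1017.61 / 39.8 = 25.568

25.568


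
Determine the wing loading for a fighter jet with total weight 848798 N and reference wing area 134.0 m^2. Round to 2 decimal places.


Step 1: Wing loading = W / S = 848798 / 134.0
Step 2: Wing loading = 6334.31 N/m^2

6334.31


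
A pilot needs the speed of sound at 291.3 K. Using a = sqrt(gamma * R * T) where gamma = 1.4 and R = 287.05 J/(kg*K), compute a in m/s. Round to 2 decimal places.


Step 1: gamma * R * T = 1.4 * 287.05 * 291.3 = 117064.731
Step 2: a = sqrt(117064.731) = 342.15 m/s

342.15


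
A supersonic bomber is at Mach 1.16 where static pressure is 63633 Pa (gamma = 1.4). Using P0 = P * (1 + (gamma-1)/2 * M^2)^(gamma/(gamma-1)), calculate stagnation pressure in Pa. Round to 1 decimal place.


Step 1: (gamma-1)/2 * M^2 = 0.2 * 1.3456 = 0.26912
Step 2: 1 + 0.26912 = 1.26912
Step 3: Exponent gamma/(gamma-1) = 3.5
Step 4: P0 = 63633 * 1.26912^3.5 = 146535.1 Pa

146535.1


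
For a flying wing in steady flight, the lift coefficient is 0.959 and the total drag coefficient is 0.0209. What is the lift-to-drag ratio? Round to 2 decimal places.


Step 1: L/D = CL / CD = 0.959 / 0.0209
Step 2: L/D = 45.89

45.89


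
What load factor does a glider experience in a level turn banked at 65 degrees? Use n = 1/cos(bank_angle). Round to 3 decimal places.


Step 1: Convert 65 degrees to radians = 1.134464
Step 2: cos(65 deg) = 0.422618
Step 3: n = 1 / 0.422618 = 2.366

2.366


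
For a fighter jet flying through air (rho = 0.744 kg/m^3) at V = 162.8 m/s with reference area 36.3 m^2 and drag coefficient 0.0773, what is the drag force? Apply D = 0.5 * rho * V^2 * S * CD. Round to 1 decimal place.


Step 1: Dynamic pressure q = 0.5 * 0.744 * 162.8^2 = 9859.4285 Pa
Step 2: Drag D = q * S * CD = 9859.4285 * 36.3 * 0.0773
Step 3: D = 27665.5 N

27665.5


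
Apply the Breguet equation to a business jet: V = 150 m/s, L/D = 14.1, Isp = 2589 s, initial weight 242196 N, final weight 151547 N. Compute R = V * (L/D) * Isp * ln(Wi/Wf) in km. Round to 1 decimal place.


Step 1: Coefficient = V * (L/D) * Isp = 150 * 14.1 * 2589 = 5475735.0 m
Step 2: Wi/Wf = 242196 / 151547 = 1.598158
Step 3: ln(1.598158) = 0.468852
Step 4: R = 5475735.0 * 0.468852 = 2567306.6 m = 2567.3 km

2567.3


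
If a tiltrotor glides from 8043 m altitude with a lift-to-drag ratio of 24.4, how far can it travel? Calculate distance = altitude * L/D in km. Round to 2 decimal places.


Step 1: Glide distance = altitude * L/D = 8043 * 24.4 = 196249.2 m
Step 2: Convert to km: 196249.2 / 1000 = 196.25 km

196.25


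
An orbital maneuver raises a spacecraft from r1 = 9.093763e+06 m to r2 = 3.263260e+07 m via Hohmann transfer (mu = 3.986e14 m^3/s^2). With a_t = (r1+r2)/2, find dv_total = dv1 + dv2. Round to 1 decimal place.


Step 1: Transfer semi-major axis a_t = (9.093763e+06 + 3.263260e+07) / 2 = 2.086318e+07 m
Step 2: v1 (circular at r1) = sqrt(mu/r1) = 6620.59 m/s
Step 3: v_t1 = sqrt(mu*(2/r1 - 1/a_t)) = 8280.04 m/s
Step 4: dv1 = |8280.04 - 6620.59| = 1659.45 m/s
Step 5: v2 (circular at r2) = 3494.96 m/s, v_t2 = 2307.41 m/s
Step 6: dv2 = |3494.96 - 2307.41| = 1187.56 m/s
Step 7: Total delta-v = 1659.45 + 1187.56 = 2847.0 m/s

2847.0
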